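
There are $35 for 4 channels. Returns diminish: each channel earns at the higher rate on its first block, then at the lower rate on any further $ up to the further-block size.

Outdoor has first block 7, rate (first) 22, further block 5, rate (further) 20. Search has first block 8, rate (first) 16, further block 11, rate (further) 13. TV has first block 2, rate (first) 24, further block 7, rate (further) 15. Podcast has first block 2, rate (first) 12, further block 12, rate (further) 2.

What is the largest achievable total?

Treat each block as its own option and order by rate: TV/tier1 24 > Outdoor/tier1 22 > Outdoor/tier2 20 > Search/tier1 16 > TV/tier2 15 > Search/tier2 13 > Podcast/tier1 12 > Podcast/tier2 2.
TV/tier1 (24): +2 — 33 left.
Outdoor/tier1 (22): +7 — 26 left.
Outdoor tier2 at 20: fill all 5 — 21 left.
Search/tier1 (16): +8 — 13 left.
Fill TV tier2 block (7 at 15) — 6 left.
6 remain; put them into Search tier2 at 13.
Total = 24×2 + 22×7 + 20×5 + 16×8 + 15×7 + 13×6 = 613.

613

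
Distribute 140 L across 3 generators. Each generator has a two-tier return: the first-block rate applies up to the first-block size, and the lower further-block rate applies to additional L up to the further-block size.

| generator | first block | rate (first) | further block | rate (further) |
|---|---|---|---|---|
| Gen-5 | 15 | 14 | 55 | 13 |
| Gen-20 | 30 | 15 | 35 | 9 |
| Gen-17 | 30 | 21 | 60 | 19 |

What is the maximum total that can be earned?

2495

Rank every tier by rate: Gen-17/tier1 21 > Gen-17/tier2 19 > Gen-20/tier1 15 > Gen-5/tier1 14 > Gen-5/tier2 13 > Gen-20/tier2 9.
Fill Gen-17 tier1 block (30 at 21) → 110 left.
Gen-17 tier2 at 19: fill all 60 → 50 left.
Gen-20 tier1 at 15: fill all 30 → 20 left.
Gen-5 tier1 at 14: fill all 15 → 5 left.
Gen-5/tier2: +5 of 55 at 13; pool empty.
Total = 21×30 + 19×60 + 15×30 + 14×15 + 13×5 = 2495.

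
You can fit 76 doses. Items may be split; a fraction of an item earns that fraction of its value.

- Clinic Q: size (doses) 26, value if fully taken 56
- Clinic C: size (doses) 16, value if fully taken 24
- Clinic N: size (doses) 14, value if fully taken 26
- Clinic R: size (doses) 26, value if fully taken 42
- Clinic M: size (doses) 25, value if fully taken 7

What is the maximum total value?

Best value per unit of size first: Clinic Q 56/26≈2.15, Clinic N 26/14≈1.86, Clinic R 42/26≈1.62, Clinic C 24/16≈1.5, Clinic M 7/25≈0.28.
Take all of Clinic Q (26 doses, value 56) → 50 doses left.
Clinic N: take in full, 14 doses for value 26 → 36 left.
Take all of Clinic R (26 doses, value 42) → 10 doses left.
Only 10 doses remain; take 10/16 of Clinic C for value 24×10/16 = 15.
Total value = 139.

139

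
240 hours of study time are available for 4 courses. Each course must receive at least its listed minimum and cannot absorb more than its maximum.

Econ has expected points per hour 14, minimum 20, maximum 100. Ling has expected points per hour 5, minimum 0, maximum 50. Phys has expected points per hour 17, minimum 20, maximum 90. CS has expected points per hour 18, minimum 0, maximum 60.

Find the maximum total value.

3870

Meeting every minimum uses 20+0+20+0 = 40 hours, leaving 200.
Rank by expected points per hour: CS 18 > Phys 17 > Econ 14 > Ling 5.
CS: +60 to 60 (cap) ; 140 left.
Phys takes 70 more to reach its cap of 90 ; 70 left.
Econ has room for 80 more but only 70 remain, so it gets 90.
Total = 14×90 + 17×90 + 18×60 = 3870.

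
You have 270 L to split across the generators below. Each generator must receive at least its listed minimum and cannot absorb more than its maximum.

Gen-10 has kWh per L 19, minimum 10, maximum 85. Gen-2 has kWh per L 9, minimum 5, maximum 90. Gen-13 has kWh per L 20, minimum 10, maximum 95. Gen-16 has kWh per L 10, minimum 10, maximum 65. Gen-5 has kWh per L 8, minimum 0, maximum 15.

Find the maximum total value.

Meeting every minimum uses 10+5+10+10+0 = 35 L, leaving 235.
Highest kWh per L first: Gen-13 20 > Gen-10 19 > Gen-16 10 > Gen-2 9 > Gen-5 8.
Gen-13: +85 to 95 (cap) — 150 left.
Gen-10 takes 75 more to reach its cap of 85 — 75 left.
Give Gen-16 55 more to hit its cap of 65 — 20 left.
Only 20 left; Gen-2 takes them to reach 25.
Total = 19×85 + 9×25 + 20×95 + 10×65 = 4390.

4390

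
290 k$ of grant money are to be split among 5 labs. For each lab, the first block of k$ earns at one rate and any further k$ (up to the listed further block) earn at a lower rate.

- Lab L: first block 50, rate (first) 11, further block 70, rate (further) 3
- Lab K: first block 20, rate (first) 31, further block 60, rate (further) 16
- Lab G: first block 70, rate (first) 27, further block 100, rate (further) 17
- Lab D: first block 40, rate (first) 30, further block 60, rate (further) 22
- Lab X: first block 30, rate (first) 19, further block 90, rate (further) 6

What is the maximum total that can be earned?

Rank every tier by rate: Lab K/T1 31 > Lab D/T1 30 > Lab G/T1 27 > Lab D/T2 22 > Lab X/T1 19 > Lab G/T2 17 > Lab K/T2 16 > Lab L/T1 11 > Lab X/T2 6 > Lab L/T2 3.
Fill Lab K T1 block (20 at 31) → 270 left.
Lab D T1 at 30: fill all 40 → 230 left.
Lab G T1 at 27: fill all 70 → 160 left.
Lab D/T2 (22): +60 → 100 left.
Lab X T1 at 19: fill all 30 → 70 left.
Lab G/T2: +70 of 100 at 17; pool empty.
Total = 31×20 + 30×40 + 27×70 + 22×60 + 19×30 + 17×70 = 6790.

6790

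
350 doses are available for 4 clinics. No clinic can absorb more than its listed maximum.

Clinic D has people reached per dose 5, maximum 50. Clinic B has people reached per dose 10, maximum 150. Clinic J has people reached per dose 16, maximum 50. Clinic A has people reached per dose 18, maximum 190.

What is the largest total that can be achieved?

5320

Order the clinics by people reached per dose: Clinic A 18 > Clinic J 16 > Clinic B 10 > Clinic D 5.
Clinic A: +190 to 190 (cap) → 160 left.
Clinic J: +50 to 50 (cap) → 110 left.
Only 110 left; Clinic B takes them to reach 110.
Total = 10×110 + 16×50 + 18×190 = 5320.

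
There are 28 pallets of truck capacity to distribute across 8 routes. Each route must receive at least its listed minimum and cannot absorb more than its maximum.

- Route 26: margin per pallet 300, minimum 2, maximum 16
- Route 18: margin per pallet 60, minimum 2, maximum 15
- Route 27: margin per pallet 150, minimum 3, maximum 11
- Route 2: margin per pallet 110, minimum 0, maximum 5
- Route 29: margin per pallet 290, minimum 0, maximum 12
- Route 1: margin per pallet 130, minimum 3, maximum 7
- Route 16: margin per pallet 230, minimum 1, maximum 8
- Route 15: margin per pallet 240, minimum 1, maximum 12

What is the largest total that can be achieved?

Meeting every minimum uses 2+2+3+0+0+3+1+1 = 12 pallets, leaving 16.
Rank by margin per pallet: Route 26 300 > Route 29 290 > Route 15 240 > Route 16 230 > Route 27 150 > Route 1 130 > Route 2 110 > Route 18 60.
Route 26: +14 to 16 (cap) — 2 left.
Route 29: +2 (room for 12) → 2. Pool exhausted.
Total = 300×16 + 60×2 + 150×3 + 290×2 + 130×3 + 230×1 + 240×1 = 6810.

6810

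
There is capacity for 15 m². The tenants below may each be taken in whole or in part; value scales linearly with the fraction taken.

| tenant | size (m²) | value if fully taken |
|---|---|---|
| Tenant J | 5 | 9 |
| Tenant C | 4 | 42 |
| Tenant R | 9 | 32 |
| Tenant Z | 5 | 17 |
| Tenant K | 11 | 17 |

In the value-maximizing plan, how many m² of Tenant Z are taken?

2

Best value per unit of size first: Tenant C 42/4≈10.5, Tenant R 32/9≈3.56, Tenant Z 17/5≈3.4, Tenant J 9/5≈1.8, Tenant K 17/11≈1.55.
Tenant C: take in full, 4 m² for value 42 — 11 left.
All 9 m² of Tenant R fit (value 32) — 2 remain.
2 m² left: a 2/5 share of Tenant Z gives 17×2/5 = 6.8.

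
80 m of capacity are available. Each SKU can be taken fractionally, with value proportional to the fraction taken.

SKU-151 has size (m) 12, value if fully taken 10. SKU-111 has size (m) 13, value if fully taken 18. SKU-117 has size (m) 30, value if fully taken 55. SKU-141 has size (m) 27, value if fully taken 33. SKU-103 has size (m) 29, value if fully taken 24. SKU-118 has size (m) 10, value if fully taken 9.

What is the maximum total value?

Best value per unit of size first: SKU-117 55/30≈1.83, SKU-111 18/13≈1.38, SKU-141 33/27≈1.22, SKU-118 9/10≈0.9, SKU-151 10/12≈0.833, SKU-103 24/29≈0.828.
SKU-117: take in full, 30 m for value 55 — 50 left.
SKU-111: take in full, 13 m for value 18 — 37 left.
All 27 m of SKU-141 fit (value 33) — 10 remain.
All 10 m of SKU-118 fit (value 9) — 0 remain.
Total value = 115.

115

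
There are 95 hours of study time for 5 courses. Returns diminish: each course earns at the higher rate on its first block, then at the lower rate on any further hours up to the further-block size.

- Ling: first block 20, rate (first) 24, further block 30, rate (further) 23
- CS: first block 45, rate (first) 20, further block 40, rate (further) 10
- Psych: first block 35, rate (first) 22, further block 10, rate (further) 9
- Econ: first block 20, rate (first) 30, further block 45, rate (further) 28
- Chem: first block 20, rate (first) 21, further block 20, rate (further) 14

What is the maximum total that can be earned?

2570

Order all 10 blocks by rate: Econ/first 30 > Econ/second 28 > Ling/first 24 > Ling/second 23 > Psych/first 22 > Chem/first 21 > CS/first 20 > Chem/second 14 > CS/second 10 > Psych/second 9.
Fill Econ first block (20 at 30) → 75 left.
Econ/second (28): +45 → 30 left.
Ling/first (24): +20 → 10 left.
Ling/second: +10 of 30 at 23; pool empty.
Total = 30×20 + 28×45 + 24×20 + 23×10 = 2570.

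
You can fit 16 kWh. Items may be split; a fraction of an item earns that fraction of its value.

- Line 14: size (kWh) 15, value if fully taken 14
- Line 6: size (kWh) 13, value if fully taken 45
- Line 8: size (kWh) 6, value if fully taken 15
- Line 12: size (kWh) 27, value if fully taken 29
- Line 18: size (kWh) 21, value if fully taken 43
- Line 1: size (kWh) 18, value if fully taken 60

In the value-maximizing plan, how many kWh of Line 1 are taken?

Sort by value density: Line 6 45/13≈3.46, Line 1 60/18≈3.33, Line 8 15/6≈2.5, Line 18 43/21≈2.05, Line 12 29/27≈1.07, Line 14 14/15≈0.933.
Line 6: take in full, 13 kWh for value 45 → 3 left.
Only 3 kWh remain; take 3/18 of Line 1 for value 60×3/18 = 10.

3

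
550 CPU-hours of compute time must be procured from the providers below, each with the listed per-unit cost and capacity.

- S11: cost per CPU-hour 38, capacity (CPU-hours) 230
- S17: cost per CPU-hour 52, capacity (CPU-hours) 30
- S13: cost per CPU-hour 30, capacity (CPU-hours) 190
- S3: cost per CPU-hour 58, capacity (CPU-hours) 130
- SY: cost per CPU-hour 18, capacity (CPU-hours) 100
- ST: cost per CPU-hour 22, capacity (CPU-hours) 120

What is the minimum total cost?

15460

Use providers in increasing cost order.
SY at 18: take all 100 CPU-hours ; 450 still needed.
ST (22): use full 120 ; 330 CPU-hours to go.
Take 190 from S13 at 30 ; need 140 more.
S11 (38): take the remaining 140 ; done.
S17, S3: unused.
Cost = 100×18 + 120×22 + 190×30 + 140×38 = 15460.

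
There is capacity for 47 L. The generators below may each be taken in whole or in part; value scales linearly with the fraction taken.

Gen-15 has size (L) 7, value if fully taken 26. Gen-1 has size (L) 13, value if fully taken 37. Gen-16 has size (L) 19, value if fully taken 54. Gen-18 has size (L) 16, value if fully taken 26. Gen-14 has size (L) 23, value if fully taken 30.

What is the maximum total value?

Rank by value-to-size ratio: Gen-15 26/7≈3.71, Gen-1 37/13≈2.85, Gen-16 54/19≈2.84, Gen-18 26/16≈1.62, Gen-14 30/23≈1.3.
Take all of Gen-15 (7 L, value 26) — 40 L left.
Take all of Gen-1 (13 L, value 37) — 27 L left.
Take all of Gen-16 (19 L, value 54) — 8 L left.
Only 8 L remain; take 8/16 of Gen-18 for value 26×8/16 = 13.
Total value = 130.

130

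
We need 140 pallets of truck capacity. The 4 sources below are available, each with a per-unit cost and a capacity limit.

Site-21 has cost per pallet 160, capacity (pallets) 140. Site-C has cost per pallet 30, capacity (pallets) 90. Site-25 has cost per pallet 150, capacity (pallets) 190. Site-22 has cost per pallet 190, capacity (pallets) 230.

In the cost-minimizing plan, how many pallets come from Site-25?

Use sources in increasing cost order.
Site-C at 30: take all 90 pallets → 50 still needed.
Site-25 at 150: take 50 of its 190 → requirement met.
Site-21, Site-22: unused.

50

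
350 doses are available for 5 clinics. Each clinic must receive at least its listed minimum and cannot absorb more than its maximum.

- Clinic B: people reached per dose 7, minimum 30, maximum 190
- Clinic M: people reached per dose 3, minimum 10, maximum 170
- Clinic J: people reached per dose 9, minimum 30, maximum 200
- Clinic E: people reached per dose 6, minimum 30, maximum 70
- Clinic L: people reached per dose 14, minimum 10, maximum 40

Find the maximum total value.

3060

Meeting every minimum uses 30+10+30+30+10 = 110 doses, leaving 240.
Highest people reached per dose first: Clinic L 14 > Clinic J 9 > Clinic B 7 > Clinic E 6 > Clinic M 3.
Clinic L takes 30 more to reach its cap of 40 — 210 left.
Clinic J: +170 to 200 (cap) — 40 left.
Clinic B: +40 (room for 160) → 70. Pool exhausted.
Total = 7×70 + 3×10 + 9×200 + 6×30 + 14×40 = 3060.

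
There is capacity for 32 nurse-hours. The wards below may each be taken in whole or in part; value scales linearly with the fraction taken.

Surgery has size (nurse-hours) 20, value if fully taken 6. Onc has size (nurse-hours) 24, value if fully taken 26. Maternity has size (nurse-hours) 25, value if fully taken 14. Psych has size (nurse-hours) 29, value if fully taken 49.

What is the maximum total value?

Sort by value density: Psych 49/29≈1.69, Onc 26/24≈1.08, Maternity 14/25≈0.56, Surgery 6/20≈0.3.
Psych: take in full, 29 nurse-hours for value 49 ; 3 left.
Only 3 nurse-hours remain; take 3/24 of Onc for value 26×3/24 = 3.25.
Total value = 52.25.

52.25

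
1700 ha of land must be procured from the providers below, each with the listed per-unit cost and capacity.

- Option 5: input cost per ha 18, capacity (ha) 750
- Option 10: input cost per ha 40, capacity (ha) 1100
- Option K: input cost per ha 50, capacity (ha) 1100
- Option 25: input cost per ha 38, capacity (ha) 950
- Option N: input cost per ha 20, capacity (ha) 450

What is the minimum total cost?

Use providers in increasing cost order.
Option 5 (18): use full 750 ; 950 ha to go.
Option N at 20: take all 450 ha ; 500 still needed.
Option 25 (38): take the remaining 500 ; done.
Option 10, Option K: unused.
Cost = 750×18 + 450×20 + 500×38 = 41500.

41500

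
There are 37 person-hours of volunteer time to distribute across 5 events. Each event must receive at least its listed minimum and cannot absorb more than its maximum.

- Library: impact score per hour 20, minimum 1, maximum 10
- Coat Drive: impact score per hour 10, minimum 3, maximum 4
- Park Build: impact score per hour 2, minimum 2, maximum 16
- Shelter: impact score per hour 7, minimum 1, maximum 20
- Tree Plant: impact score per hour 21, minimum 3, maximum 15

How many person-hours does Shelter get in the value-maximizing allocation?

6

Meeting every minimum uses 1+3+2+1+3 = 10 person-hours, leaving 27.
Rank by impact score per hour: Tree Plant 21 > Library 20 > Coat Drive 10 > Shelter 7 > Park Build 2.
Give Tree Plant 12 more to hit its cap of 15 ; 15 left.
Library takes 9 more to reach its cap of 10 ; 6 left.
Coat Drive takes 1 more to reach its cap of 4 ; 5 left.
Only 5 left; Shelter takes them to reach 6.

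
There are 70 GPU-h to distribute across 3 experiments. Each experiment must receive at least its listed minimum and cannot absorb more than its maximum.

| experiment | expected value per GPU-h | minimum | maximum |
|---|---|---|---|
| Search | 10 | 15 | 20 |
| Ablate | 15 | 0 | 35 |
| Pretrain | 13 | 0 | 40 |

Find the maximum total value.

Meeting every minimum uses 15+0+0 = 15 GPU-h, leaving 55.
Order the experiments by expected value per GPU-h: Ablate 15 > Pretrain 13 > Search 10.
Ablate: +35 to 35 (cap) — 20 left.
Pretrain: +20 (room for 40) → 20. Pool exhausted.
Total = 10×15 + 15×35 + 13×20 = 935.

935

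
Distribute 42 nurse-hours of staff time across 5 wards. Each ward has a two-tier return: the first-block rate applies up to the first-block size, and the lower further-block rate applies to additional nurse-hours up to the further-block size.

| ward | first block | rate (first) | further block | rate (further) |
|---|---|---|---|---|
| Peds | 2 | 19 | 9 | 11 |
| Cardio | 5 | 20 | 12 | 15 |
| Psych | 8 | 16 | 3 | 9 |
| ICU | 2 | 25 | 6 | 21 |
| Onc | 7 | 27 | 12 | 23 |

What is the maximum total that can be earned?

907

Order all 10 blocks by rate: Onc/first 27 > ICU/first 25 > Onc/second 23 > ICU/second 21 > Cardio/first 20 > Peds/first 19 > Psych/first 16 > Cardio/second 15 > Peds/second 11 > Psych/second 9.
Onc first at 27: fill all 7 ; 35 left.
ICU/first (25): +2 ; 33 left.
Fill Onc second block (12 at 23) ; 21 left.
ICU second at 21: fill all 6 ; 15 left.
Fill Cardio first block (5 at 20) ; 10 left.
Fill Peds first block (2 at 19) ; 8 left.
Psych/first (16): +8 ; 0 left.
Total = 27×7 + 25×2 + 23×12 + 21×6 + 20×5 + 19×2 + 16×8 = 907.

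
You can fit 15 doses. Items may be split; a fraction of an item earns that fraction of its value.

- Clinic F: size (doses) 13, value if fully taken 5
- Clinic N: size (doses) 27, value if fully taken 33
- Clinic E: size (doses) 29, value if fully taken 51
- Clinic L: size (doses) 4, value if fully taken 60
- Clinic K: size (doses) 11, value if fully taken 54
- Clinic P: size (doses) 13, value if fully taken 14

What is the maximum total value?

Rank by value-to-size ratio: Clinic L 60/4≈15, Clinic K 54/11≈4.91, Clinic E 51/29≈1.76, Clinic N 33/27≈1.22, Clinic P 14/13≈1.08, Clinic F 5/13≈0.385.
Take all of Clinic L (4 doses, value 60) ; 11 doses left.
Clinic K: take in full, 11 doses for value 54 ; 0 left.
Total value = 114.

114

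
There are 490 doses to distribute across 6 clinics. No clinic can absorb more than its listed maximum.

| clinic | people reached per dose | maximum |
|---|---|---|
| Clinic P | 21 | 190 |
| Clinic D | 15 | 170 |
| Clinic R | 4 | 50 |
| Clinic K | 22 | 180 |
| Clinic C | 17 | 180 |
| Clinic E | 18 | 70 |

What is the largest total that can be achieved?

10060

Order the clinics by people reached per dose: Clinic K 22 > Clinic P 21 > Clinic E 18 > Clinic C 17 > Clinic D 15 > Clinic R 4.
Give Clinic K 180 to hit its cap of 180 ; 310 left.
Give Clinic P 190 to hit its cap of 190 ; 120 left.
Clinic E takes 70 to reach its cap of 70 ; 50 left.
Clinic C: +50 (room for 180) → 50. Pool exhausted.
Total = 21×190 + 22×180 + 17×50 + 18×70 = 10060.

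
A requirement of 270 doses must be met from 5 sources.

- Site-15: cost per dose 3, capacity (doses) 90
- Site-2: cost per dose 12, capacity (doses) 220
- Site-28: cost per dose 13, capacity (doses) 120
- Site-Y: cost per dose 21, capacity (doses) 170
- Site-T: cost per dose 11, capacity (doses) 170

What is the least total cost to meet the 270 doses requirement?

Cheapest first:
Take 90 from Site-15 at 3 — need 180 more.
Site-T at 11: take all 170 doses — 10 still needed.
Site-2 (12): take the remaining 10 — done.
Site-28, Site-Y: unused.
Cost = 90×3 + 170×11 + 10×12 = 2260.

2260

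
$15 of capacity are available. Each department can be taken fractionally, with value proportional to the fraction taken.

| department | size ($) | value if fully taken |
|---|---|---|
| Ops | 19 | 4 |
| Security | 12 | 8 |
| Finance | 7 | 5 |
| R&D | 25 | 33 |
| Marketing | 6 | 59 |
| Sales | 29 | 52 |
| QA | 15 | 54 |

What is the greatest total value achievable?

Sort by value density: Marketing 59/6≈9.83, QA 54/15≈3.6, Sales 52/29≈1.79, R&D 33/25≈1.32, Finance 5/7≈0.714, Security 8/12≈0.667, Ops 4/19≈0.211.
Marketing: take in full, 6 $ for value 59 — 9 left.
9 $ left: a 9/15 share of QA gives 54×9/15 = 32.4.
Total value = 91.4.

91.4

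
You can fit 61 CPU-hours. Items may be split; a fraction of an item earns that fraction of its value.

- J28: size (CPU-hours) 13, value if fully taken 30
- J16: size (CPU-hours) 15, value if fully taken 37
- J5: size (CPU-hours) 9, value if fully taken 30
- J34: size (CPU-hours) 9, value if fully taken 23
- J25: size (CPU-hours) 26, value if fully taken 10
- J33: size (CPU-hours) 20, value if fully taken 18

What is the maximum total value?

133.5

Rank by value-to-size ratio: J5 30/9≈3.33, J34 23/9≈2.56, J16 37/15≈2.47, J28 30/13≈2.31, J33 18/20≈0.9, J25 10/26≈0.385.
All 9 CPU-hours of J5 fit (value 30) — 52 remain.
J34: take in full, 9 CPU-hours for value 23 — 43 left.
J16: take in full, 15 CPU-hours for value 37 — 28 left.
J28: take in full, 13 CPU-hours for value 30 — 15 left.
Fill the last 15 CPU-hours with part of J33: 15/20 of it earns 13.5.
Total value = 133.5.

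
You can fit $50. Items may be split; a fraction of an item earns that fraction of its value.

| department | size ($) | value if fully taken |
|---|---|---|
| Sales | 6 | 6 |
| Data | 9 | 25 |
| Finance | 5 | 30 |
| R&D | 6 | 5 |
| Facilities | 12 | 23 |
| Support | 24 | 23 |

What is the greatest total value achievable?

101.25

Best value per unit of size first: Finance 30/5≈6, Data 25/9≈2.78, Facilities 23/12≈1.92, Sales 6/6≈1, Support 23/24≈0.958, R&D 5/6≈0.833.
Take all of Finance (5 $, value 30) → 45 $ left.
Take all of Data (9 $, value 25) → 36 $ left.
All 12 $ of Facilities fit (value 23) → 24 remain.
Take all of Sales (6 $, value 6) → 18 $ left.
Fill the last 18 $ with part of Support: 18/24 of it earns 17.25.
Total value = 101.25.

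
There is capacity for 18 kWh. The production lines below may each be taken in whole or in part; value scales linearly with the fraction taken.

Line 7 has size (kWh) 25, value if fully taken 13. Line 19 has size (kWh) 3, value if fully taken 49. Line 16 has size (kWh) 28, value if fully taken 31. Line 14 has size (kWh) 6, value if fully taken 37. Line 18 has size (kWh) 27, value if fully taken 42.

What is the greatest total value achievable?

Rank by value-to-size ratio: Line 19 49/3≈16.3, Line 14 37/6≈6.17, Line 18 42/27≈1.56, Line 16 31/28≈1.11, Line 7 13/25≈0.52.
Line 19: take in full, 3 kWh for value 49 — 15 left.
Line 14: take in full, 6 kWh for value 37 — 9 left.
Fill the last 9 kWh with part of Line 18: 9/27 of it earns 14.
Total value = 100.

100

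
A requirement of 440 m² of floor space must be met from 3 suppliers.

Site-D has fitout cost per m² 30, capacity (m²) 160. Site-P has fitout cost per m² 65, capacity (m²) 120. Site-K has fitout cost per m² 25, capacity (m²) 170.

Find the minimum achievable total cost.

Fill from the cheapest supplier first.
Take 170 from Site-K at 25 → need 270 more.
Take 160 from Site-D at 30 → need 110 more.
Site-P at 65: take 110 of its 120 → requirement met.
Cost = 170×25 + 160×30 + 110×65 = 16200.

16200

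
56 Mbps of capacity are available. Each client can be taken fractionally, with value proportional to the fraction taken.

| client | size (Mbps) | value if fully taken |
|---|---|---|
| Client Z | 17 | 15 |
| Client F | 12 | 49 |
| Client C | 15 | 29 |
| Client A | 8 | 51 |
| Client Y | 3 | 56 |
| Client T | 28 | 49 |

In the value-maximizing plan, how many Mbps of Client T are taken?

Rank by value-to-size ratio: Client Y 56/3≈18.7, Client A 51/8≈6.38, Client F 49/12≈4.08, Client C 29/15≈1.93, Client T 49/28≈1.75, Client Z 15/17≈0.882.
Client Y: take in full, 3 Mbps for value 56 → 53 left.
Take all of Client A (8 Mbps, value 51) → 45 Mbps left.
Take all of Client F (12 Mbps, value 49) → 33 Mbps left.
Client C: take in full, 15 Mbps for value 29 → 18 left.
Fill the last 18 Mbps with part of Client T: 18/28 of it earns 31.5.

18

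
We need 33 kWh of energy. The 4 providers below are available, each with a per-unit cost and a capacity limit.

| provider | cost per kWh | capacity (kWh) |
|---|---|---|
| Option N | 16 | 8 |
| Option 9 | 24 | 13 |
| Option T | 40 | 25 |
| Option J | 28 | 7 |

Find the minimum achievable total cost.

Use providers in increasing cost order.
Option N (16): use full 8 → 25 kWh to go.
Option 9 (24): use full 13 → 12 kWh to go.
Option J at 28: take all 7 kWh → 5 still needed.
Option T at 40: take 5 of its 25 → requirement met.
Cost = 8×16 + 13×24 + 7×28 + 5×40 = 836.

836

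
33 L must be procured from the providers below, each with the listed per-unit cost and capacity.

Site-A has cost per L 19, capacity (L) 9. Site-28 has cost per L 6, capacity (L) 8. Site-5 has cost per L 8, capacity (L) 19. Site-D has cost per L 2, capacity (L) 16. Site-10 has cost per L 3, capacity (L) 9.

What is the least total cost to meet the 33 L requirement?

Use providers in increasing cost order.
Site-D at 2: take all 16 L → 17 still needed.
Site-10 (3): use full 9 → 8 L to go.
Take 8 from Site-28 at 6 → need 0 more.
Site-5, Site-A: unused.
Cost = 16×2 + 9×3 + 8×6 = 107.

107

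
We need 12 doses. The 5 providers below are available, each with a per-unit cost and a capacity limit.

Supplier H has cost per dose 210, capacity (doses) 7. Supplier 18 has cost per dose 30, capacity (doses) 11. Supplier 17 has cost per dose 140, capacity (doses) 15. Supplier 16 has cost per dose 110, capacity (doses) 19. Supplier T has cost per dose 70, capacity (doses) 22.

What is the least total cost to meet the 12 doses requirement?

Fill from the cheapest provider first.
Take 11 from Supplier 18 at 30 — need 1 more.
Supplier T at 70: take 1 of its 22 — requirement met.
Supplier 16, Supplier 17, Supplier H: unused.
Cost = 11×30 + 1×70 = 400.

400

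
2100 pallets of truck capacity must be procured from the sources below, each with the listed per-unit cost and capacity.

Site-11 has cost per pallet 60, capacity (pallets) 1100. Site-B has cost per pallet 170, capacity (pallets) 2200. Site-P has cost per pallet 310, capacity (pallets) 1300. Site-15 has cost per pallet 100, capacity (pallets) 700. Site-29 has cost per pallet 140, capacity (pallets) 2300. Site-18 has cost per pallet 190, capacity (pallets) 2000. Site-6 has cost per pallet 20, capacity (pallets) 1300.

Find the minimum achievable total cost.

74000

Use sources in increasing cost order.
Site-6 (20): use full 1300 → 800 pallets to go.
Site-11 at 60: take 800 of its 1100 → requirement met.
Site-15, Site-29, Site-B, Site-18, Site-P: unused.
Cost = 1300×20 + 800×60 = 74000.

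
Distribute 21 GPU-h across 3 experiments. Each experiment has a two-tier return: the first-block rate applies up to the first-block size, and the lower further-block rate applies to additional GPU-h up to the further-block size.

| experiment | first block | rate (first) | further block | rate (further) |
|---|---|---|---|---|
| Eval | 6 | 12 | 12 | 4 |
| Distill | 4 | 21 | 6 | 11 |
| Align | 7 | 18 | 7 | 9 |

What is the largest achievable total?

Rank every tier by rate: Distill/T1 21 > Align/T1 18 > Eval/T1 12 > Distill/T2 11 > Align/T2 9 > Eval/T2 4.
Fill Distill T1 block (4 at 21) ; 17 left.
Align/T1 (18): +7 ; 10 left.
Eval T1 at 12: fill all 6 ; 4 left.
Distill T2 at 11: only 4 left, fill 4.
Total = 21×4 + 18×7 + 12×6 + 11×4 = 326.

326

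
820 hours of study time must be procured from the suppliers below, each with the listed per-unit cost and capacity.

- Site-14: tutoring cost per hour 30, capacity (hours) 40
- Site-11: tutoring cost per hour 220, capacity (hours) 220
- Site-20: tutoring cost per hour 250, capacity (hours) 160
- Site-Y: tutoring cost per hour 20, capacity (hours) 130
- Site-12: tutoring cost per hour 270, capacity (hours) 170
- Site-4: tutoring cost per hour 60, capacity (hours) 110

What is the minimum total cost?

142000

Fill from the cheapest supplier first.
Site-Y (20): use full 130 ; 690 hours to go.
Site-14 (30): use full 40 ; 650 hours to go.
Take 110 from Site-4 at 60 ; need 540 more.
Site-11 (220): use full 220 ; 320 hours to go.
Take 160 from Site-20 at 250 ; need 160 more.
Take 160 from Site-12 at 270 to finish.
Cost = 130×20 + 40×30 + 110×60 + 220×220 + 160×250 + 160×270 = 142000.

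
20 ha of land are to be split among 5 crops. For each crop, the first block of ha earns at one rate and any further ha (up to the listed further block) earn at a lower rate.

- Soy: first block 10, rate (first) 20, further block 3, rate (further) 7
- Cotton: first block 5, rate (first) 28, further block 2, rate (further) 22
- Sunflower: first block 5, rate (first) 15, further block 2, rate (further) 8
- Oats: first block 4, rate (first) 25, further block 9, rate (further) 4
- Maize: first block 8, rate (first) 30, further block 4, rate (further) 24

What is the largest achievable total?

Rank every tier by rate: Maize/first 30 > Cotton/first 28 > Oats/first 25 > Maize/second 24 > Cotton/second 22 > Soy/first 20 > Sunflower/first 15 > Sunflower/second 8 > Soy/second 7 > Oats/second 4.
Maize/first (30): +8 → 12 left.
Fill Cotton first block (5 at 28) → 7 left.
Oats/first (25): +4 → 3 left.
Maize/second: +3 of 4 at 24; pool empty.
Total = 30×8 + 28×5 + 25×4 + 24×3 = 552.

552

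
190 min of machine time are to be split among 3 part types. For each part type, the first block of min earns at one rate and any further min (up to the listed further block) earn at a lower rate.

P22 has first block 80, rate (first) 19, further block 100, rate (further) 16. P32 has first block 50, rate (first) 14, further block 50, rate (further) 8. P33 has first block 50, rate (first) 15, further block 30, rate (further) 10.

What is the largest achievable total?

Order all 6 blocks by rate: P22/first 19 > P22/second 16 > P33/first 15 > P32/first 14 > P33/second 10 > P32/second 8.
P22/first (19): +80 → 110 left.
P22/second (16): +100 → 10 left.
P33/first: +10 of 50 at 15; pool empty.
Total = 19×80 + 16×100 + 15×10 = 3270.

3270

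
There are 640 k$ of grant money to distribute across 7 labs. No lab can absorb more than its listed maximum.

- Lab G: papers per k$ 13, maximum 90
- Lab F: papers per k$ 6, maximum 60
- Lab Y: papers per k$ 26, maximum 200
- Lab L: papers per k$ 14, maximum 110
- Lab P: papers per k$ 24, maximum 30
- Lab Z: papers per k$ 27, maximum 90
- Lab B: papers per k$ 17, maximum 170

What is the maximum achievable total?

13300

Highest papers per k$ first: Lab Z 27 > Lab Y 26 > Lab P 24 > Lab B 17 > Lab L 14 > Lab G 13 > Lab F 6.
Give Lab Z 90 to hit its cap of 90 ; 550 left.
Lab Y: +200 to 200 (cap) ; 350 left.
Lab P takes 30 to reach its cap of 30 ; 320 left.
Give Lab B 170 to hit its cap of 170 ; 150 left.
Lab L takes 110 to reach its cap of 110 ; 40 left.
Only 40 left; Lab G takes them to reach 40.
Total = 13×40 + 26×200 + 14×110 + 24×30 + 27×90 + 17×170 = 13300.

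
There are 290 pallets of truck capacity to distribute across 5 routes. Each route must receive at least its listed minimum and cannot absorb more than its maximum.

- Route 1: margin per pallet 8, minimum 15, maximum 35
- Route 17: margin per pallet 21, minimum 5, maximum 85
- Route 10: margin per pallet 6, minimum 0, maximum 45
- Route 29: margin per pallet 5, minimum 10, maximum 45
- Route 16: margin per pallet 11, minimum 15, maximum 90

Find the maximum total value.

Meeting every minimum uses 15+5+0+10+15 = 45 pallets, leaving 245.
Order the routes by margin per pallet: Route 17 21 > Route 16 11 > Route 1 8 > Route 10 6 > Route 29 5.
Route 17 takes 80 more to reach its cap of 85 — 165 left.
Give Route 16 75 more to hit its cap of 90 — 90 left.
Give Route 1 20 more to hit its cap of 35 — 70 left.
Route 10 takes 45 more to reach its cap of 45 — 25 left.
Only 25 left; Route 29 takes them to reach 35.
Total = 8×35 + 21×85 + 6×45 + 5×35 + 11×90 = 3500.

3500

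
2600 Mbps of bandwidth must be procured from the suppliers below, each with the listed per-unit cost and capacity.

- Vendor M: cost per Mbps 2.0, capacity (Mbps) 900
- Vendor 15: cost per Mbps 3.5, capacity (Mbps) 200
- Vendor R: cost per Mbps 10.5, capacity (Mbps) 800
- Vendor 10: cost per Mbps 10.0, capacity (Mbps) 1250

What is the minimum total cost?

Cheapest first:
Vendor M at 2.0: take all 900 Mbps → 1700 still needed.
Vendor 15 at 3.5: take all 200 Mbps → 1500 still needed.
Vendor 10 (10.0): use full 1250 → 250 Mbps to go.
Vendor R (10.5): take the remaining 250 → done.
Cost = 900×2.0 + 200×3.5 + 1250×10.0 + 250×10.5 = 17625.

17625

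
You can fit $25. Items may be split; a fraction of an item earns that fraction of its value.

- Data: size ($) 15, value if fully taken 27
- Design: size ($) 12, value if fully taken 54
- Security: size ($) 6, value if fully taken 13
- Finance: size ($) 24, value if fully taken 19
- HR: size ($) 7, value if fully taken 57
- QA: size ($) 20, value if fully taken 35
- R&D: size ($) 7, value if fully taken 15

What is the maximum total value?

124

Best value per unit of size first: HR 57/7≈8.14, Design 54/12≈4.5, Security 13/6≈2.17, R&D 15/7≈2.14, Data 27/15≈1.8, QA 35/20≈1.75, Finance 19/24≈0.792.
HR: take in full, 7 $ for value 57 → 18 left.
All 12 $ of Design fit (value 54) → 6 remain.
Security: take in full, 6 $ for value 13 → 0 left.
Total value = 124.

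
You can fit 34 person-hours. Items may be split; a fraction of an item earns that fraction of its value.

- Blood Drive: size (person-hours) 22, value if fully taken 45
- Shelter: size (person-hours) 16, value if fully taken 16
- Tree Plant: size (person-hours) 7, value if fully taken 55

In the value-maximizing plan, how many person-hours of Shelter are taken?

Rank by value-to-size ratio: Tree Plant 55/7≈7.86, Blood Drive 45/22≈2.05, Shelter 16/16≈1.
Take all of Tree Plant (7 person-hours, value 55) ; 27 person-hours left.
Take all of Blood Drive (22 person-hours, value 45) ; 5 person-hours left.
Only 5 person-hours remain; take 5/16 of Shelter for value 16×5/16 = 5.

5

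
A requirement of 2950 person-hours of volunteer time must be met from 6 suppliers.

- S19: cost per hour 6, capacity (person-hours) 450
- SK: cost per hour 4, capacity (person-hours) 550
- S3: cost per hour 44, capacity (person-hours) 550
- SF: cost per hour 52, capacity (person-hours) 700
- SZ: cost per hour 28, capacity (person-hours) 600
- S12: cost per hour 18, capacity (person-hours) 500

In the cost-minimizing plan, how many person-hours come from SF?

300

Fill from the cheapest supplier first.
SK (4): use full 550 ; 2400 person-hours to go.
S19 (6): use full 450 ; 1950 person-hours to go.
S12 at 18: take all 500 person-hours ; 1450 still needed.
Take 600 from SZ at 28 ; need 850 more.
S3 at 44: take all 550 person-hours ; 300 still needed.
SF (52): take the remaining 300 ; done.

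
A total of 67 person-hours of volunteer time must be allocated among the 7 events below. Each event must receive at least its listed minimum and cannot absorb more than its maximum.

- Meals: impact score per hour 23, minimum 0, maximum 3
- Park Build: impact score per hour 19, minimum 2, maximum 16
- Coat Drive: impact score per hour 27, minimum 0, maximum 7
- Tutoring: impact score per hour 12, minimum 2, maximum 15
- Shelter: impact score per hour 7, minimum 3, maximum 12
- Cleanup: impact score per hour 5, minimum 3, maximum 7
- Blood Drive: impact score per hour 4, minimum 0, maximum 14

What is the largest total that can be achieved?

Meeting every minimum uses 0+2+0+2+3+3+0 = 10 person-hours, leaving 57.
Highest impact score per hour first: Coat Drive 27 > Meals 23 > Park Build 19 > Tutoring 12 > Shelter 7 > Cleanup 5 > Blood Drive 4.
Coat Drive takes 7 more to reach its cap of 7 — 50 left.
Give Meals 3 more to hit its cap of 3 — 47 left.
Give Park Build 14 more to hit its cap of 16 — 33 left.
Tutoring: +13 to 15 (cap) — 20 left.
Give Shelter 9 more to hit its cap of 12 — 11 left.
Give Cleanup 4 more to hit its cap of 7 — 7 left.
Only 7 left; Blood Drive takes them to reach 7.
Total = 23×3 + 19×16 + 27×7 + 12×15 + 7×12 + 5×7 + 4×7 = 889.

889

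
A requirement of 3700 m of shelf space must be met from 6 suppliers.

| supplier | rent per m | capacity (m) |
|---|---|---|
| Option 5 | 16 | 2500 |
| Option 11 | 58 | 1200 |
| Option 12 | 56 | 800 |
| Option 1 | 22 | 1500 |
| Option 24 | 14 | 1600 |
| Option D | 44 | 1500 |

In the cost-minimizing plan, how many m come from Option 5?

2100

Fill from the cheapest supplier first.
Option 24 (14): use full 1600 — 2100 m to go.
Option 5 at 16: take 2100 of its 2500 — requirement met.
Option 1, Option D, Option 12, Option 11: unused.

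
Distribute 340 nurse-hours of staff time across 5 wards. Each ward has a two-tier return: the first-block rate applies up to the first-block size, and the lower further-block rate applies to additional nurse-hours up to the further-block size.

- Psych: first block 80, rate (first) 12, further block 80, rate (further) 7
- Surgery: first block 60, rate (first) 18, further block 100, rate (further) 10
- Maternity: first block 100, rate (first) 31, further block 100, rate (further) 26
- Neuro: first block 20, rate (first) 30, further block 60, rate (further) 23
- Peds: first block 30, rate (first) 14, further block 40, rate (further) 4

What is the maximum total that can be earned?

Rank every tier by rate: Maternity/tier1 31 > Neuro/tier1 30 > Maternity/tier2 26 > Neuro/tier2 23 > Surgery/tier1 18 > Peds/tier1 14 > Psych/tier1 12 > Surgery/tier2 10 > Psych/tier2 7 > Peds/tier2 4.
Maternity tier1 at 31: fill all 100 — 240 left.
Neuro tier1 at 30: fill all 20 — 220 left.
Fill Maternity tier2 block (100 at 26) — 120 left.
Fill Neuro tier2 block (60 at 23) — 60 left.
Surgery tier1 at 18: fill all 60 — 0 left.
Total = 31×100 + 30×20 + 26×100 + 23×60 + 18×60 = 8760.

8760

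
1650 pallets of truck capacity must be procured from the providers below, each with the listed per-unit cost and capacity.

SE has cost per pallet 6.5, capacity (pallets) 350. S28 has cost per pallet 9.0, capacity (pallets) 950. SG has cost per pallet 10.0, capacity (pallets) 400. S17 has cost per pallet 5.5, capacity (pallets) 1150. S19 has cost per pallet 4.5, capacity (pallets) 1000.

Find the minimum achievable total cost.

8075

Fill from the cheapest provider first.
S19 (4.5): use full 1000 ; 650 pallets to go.
S17 at 5.5: take 650 of its 1150 ; requirement met.
SE, S28, SG: unused.
Cost = 1000×4.5 + 650×5.5 = 8075.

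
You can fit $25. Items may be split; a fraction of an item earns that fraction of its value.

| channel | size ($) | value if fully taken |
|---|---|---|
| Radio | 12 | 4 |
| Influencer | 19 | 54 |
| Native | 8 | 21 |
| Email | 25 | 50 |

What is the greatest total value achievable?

69.75

Rank by value-to-size ratio: Influencer 54/19≈2.84, Native 21/8≈2.62, Email 50/25≈2, Radio 4/12≈0.333.
Take all of Influencer (19 $, value 54) ; 6 $ left.
Only 6 $ remain; take 6/8 of Native for value 21×6/8 = 15.75.
Total value = 69.75.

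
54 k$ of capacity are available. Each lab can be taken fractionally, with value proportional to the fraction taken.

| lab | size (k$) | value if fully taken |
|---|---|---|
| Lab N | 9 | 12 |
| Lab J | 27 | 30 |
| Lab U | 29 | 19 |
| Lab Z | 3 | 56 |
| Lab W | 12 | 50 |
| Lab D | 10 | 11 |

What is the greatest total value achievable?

Sort by value density: Lab Z 56/3≈18.7, Lab W 50/12≈4.17, Lab N 12/9≈1.33, Lab J 30/27≈1.11, Lab D 11/10≈1.1, Lab U 19/29≈0.655.
Lab Z: take in full, 3 k$ for value 56 → 51 left.
Take all of Lab W (12 k$, value 50) → 39 k$ left.
Take all of Lab N (9 k$, value 12) → 30 k$ left.
All 27 k$ of Lab J fit (value 30) → 3 remain.
Fill the last 3 k$ with part of Lab D: 3/10 of it earns 3.3.
Total value = 151.3.

151.3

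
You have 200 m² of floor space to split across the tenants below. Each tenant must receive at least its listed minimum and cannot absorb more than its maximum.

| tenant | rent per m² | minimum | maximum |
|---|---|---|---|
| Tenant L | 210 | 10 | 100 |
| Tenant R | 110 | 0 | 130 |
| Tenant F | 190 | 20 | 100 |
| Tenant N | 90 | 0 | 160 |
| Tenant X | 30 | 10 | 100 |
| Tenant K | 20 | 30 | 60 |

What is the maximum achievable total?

33300

Meeting every minimum uses 10+0+20+0+10+30 = 70 m², leaving 130.
Order the tenants by rent per m²: Tenant L 210 > Tenant F 190 > Tenant R 110 > Tenant N 90 > Tenant X 30 > Tenant K 20.
Tenant L takes 90 more to reach its cap of 100 — 40 left.
Tenant F: +40 (room for 80) → 60. Pool exhausted.
Total = 210×100 + 190×60 + 30×10 + 20×30 = 33300.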